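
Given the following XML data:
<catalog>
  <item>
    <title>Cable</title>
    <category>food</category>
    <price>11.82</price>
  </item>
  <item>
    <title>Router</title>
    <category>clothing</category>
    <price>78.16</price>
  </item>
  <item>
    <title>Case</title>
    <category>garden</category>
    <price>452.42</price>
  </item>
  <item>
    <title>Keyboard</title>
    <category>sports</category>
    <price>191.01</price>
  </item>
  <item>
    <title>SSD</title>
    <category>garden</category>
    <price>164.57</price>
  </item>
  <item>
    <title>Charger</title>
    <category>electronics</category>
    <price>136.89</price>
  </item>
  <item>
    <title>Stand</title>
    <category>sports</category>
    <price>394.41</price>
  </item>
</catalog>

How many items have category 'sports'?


Scanning <item> elements for <category>sports</category>:
  Item 4: Keyboard -> MATCH
  Item 7: Stand -> MATCH
Count: 2

ANSWER: 2


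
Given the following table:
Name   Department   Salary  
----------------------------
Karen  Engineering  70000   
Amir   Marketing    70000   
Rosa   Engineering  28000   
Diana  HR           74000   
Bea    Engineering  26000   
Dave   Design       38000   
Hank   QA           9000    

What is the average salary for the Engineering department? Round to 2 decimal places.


Engineering department members:
  Karen: 70000
  Rosa: 28000
  Bea: 26000
Sum = 124000
Count = 3
Average = 124000 / 3 = 41333.33

ANSWER: 41333.33


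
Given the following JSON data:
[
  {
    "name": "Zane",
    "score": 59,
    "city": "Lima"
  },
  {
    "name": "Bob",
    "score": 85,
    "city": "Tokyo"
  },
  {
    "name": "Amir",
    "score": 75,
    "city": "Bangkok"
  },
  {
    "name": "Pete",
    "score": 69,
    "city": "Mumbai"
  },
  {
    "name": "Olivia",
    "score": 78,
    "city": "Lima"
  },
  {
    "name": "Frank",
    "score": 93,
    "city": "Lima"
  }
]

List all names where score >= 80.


Filtering records where score >= 80:
  Zane (score=59) -> no
  Bob (score=85) -> YES
  Amir (score=75) -> no
  Pete (score=69) -> no
  Olivia (score=78) -> no
  Frank (score=93) -> YES


ANSWER: Bob, Frank


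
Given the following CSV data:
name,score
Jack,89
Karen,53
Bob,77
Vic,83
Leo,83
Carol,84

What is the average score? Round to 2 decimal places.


Scores: 89, 53, 77, 83, 83, 84
Sum = 469
Count = 6
Average = 469 / 6 = 78.17

ANSWER: 78.17


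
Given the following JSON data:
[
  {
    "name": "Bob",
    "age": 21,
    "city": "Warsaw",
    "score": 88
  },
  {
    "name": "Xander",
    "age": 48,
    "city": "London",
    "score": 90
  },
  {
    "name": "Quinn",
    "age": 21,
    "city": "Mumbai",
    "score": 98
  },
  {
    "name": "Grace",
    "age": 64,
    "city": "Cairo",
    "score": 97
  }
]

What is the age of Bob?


Looking up record where name = Bob
Record index: 0
Field 'age' = 21

ANSWER: 21


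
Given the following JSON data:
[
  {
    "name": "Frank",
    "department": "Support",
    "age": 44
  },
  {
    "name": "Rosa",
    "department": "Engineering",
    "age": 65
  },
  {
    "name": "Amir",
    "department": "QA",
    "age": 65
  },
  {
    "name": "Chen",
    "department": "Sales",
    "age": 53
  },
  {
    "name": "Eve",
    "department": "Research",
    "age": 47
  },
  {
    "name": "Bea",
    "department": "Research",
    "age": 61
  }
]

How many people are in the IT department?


Scanning records for department = IT
  No matches found
Count: 0

ANSWER: 0


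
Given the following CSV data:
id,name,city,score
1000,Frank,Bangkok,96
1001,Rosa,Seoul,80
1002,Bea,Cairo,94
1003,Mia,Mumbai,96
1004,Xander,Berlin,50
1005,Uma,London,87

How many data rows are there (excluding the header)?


Counting rows (excluding header):
Header: id,name,city,score
Data rows: 6

ANSWER: 6


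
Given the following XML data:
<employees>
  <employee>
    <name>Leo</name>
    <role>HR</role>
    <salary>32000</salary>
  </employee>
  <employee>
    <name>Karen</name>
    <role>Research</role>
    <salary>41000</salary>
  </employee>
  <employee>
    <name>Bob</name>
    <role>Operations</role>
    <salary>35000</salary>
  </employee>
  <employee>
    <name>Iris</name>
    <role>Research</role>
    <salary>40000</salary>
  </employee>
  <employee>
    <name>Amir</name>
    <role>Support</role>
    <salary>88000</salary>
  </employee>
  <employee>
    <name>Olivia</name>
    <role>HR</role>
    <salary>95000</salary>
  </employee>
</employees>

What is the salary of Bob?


Searching for <employee> with <name>Bob</name>
Found at position 3
<salary>35000</salary>

ANSWER: 35000


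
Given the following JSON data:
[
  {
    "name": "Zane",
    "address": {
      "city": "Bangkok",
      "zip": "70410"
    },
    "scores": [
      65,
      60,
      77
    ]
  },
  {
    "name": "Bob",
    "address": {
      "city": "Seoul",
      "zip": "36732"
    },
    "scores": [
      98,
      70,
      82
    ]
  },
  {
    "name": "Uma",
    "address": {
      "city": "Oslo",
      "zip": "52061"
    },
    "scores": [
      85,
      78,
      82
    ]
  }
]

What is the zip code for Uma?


Path: records[2].address.zip
Value: 52061

ANSWER: 52061


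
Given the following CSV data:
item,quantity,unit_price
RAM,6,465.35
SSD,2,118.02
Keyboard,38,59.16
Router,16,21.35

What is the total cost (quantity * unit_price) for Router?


Row: Router
quantity = 16
unit_price = 21.35
total = 16 * 21.35 = 341.6

ANSWER: 341.6


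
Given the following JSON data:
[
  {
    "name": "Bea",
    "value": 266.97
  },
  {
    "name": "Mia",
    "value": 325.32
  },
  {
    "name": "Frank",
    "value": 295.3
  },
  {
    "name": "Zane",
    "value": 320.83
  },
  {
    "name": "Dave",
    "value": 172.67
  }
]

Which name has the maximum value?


Comparing values:
  Bea: 266.97
  Mia: 325.32
  Frank: 295.3
  Zane: 320.83
  Dave: 172.67
Maximum: Mia (325.32)

ANSWER: Mia


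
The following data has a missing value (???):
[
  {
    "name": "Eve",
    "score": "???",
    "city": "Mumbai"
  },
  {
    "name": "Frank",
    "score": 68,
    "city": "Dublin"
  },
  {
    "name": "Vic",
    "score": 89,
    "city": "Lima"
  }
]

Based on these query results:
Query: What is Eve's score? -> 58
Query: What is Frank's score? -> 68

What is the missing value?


The missing value is Eve's score
From query: Eve's score = 58

ANSWER: 58


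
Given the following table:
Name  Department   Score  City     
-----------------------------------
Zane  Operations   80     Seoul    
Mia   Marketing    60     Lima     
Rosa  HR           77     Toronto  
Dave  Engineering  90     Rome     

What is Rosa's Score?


Row 3: Rosa
Score = 77

ANSWER: 77


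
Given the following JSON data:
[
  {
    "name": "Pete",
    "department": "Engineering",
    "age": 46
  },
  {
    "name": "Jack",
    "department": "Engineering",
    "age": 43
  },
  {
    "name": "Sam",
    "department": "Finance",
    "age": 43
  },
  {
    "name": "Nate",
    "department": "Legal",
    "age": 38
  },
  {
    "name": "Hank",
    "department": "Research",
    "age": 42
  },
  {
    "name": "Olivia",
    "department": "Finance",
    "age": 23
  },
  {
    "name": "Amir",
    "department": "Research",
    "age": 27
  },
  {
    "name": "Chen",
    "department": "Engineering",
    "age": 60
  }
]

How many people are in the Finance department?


Scanning records for department = Finance
  Record 2: Sam
  Record 5: Olivia
Count: 2

ANSWER: 2


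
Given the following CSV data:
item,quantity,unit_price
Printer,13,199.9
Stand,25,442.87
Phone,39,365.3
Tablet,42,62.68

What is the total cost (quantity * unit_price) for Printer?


Row: Printer
quantity = 13
unit_price = 199.9
total = 13 * 199.9 = 2598.7

ANSWER: 2598.7


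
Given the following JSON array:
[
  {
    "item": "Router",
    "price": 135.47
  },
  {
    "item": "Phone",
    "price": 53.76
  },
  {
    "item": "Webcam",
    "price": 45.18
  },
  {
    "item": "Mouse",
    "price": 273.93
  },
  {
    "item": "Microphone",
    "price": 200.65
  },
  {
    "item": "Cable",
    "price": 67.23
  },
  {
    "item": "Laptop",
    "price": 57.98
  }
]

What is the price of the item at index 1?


Array index 1 -> Phone
price = 53.76

ANSWER: 53.76


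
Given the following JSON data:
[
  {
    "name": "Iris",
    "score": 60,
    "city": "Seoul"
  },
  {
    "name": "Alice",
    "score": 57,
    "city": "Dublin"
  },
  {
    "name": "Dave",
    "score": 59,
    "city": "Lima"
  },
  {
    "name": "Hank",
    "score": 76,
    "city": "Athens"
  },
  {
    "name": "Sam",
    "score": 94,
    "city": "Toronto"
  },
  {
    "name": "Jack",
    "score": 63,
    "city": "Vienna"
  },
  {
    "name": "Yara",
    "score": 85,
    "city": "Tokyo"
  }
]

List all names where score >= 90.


Filtering records where score >= 90:
  Iris (score=60) -> no
  Alice (score=57) -> no
  Dave (score=59) -> no
  Hank (score=76) -> no
  Sam (score=94) -> YES
  Jack (score=63) -> no
  Yara (score=85) -> no


ANSWER: Sam


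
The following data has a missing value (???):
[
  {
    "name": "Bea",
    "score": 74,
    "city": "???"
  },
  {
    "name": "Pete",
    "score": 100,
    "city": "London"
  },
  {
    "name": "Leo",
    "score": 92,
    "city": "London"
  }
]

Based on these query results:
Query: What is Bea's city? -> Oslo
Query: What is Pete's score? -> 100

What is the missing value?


The missing value is Bea's city
From query: Bea's city = Oslo

ANSWER: Oslo


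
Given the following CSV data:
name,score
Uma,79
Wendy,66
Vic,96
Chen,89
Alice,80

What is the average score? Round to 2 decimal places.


Scores: 79, 66, 96, 89, 80
Sum = 410
Count = 5
Average = 410 / 5 = 82.00

ANSWER: 82.00


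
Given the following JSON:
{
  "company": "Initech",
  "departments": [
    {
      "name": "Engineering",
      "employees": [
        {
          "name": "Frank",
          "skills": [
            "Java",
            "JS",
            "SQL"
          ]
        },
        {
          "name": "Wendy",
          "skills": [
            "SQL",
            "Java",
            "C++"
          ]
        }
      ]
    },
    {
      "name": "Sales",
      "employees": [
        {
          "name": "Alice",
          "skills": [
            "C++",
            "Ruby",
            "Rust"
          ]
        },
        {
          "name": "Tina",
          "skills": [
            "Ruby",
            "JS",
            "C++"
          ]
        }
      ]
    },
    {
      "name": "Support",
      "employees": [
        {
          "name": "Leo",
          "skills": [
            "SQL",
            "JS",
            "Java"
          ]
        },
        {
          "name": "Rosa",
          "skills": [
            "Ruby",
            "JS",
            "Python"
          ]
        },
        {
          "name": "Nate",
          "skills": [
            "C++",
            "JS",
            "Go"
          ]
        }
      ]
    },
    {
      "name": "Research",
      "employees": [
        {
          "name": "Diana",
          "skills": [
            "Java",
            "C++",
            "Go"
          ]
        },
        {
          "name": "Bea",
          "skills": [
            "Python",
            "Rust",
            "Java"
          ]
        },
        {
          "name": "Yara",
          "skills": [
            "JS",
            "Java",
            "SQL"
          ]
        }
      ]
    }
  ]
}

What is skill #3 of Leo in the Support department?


Path: departments[2].employees[0].skills[2]
Value: Java

ANSWER: Java


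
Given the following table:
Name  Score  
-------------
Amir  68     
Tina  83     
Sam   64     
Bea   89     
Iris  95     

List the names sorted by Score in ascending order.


Sorting by Score (ascending):
  Sam: 64
  Amir: 68
  Tina: 83
  Bea: 89
  Iris: 95


ANSWER: Sam, Amir, Tina, Bea, Iris


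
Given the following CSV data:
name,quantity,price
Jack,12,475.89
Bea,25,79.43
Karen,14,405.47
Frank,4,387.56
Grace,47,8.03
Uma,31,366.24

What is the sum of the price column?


Values in 'price' column:
  Row 1: 475.89
  Row 2: 79.43
  Row 3: 405.47
  Row 4: 387.56
  Row 5: 8.03
  Row 6: 366.24
Sum = 475.89 + 79.43 + 405.47 + 387.56 + 8.03 + 366.24 = 1722.62

ANSWER: 1722.62


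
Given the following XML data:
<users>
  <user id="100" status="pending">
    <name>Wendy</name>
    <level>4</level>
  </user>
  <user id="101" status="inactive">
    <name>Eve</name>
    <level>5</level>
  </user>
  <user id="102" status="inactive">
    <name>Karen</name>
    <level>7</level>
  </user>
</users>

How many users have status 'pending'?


Counting users with status='pending':
  Wendy (id=100) -> MATCH
Count: 1

ANSWER: 1


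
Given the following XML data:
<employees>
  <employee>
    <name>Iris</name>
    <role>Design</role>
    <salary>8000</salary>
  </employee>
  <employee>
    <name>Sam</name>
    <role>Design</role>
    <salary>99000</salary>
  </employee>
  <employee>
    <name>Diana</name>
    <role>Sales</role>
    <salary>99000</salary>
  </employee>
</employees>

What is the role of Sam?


Searching for <employee> with <name>Sam</name>
Found at position 2
<role>Design</role>

ANSWER: Design


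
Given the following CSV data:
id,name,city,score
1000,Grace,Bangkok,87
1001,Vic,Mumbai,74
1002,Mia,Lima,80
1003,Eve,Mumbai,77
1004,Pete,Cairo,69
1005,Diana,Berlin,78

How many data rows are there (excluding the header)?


Counting rows (excluding header):
Header: id,name,city,score
Data rows: 6

ANSWER: 6


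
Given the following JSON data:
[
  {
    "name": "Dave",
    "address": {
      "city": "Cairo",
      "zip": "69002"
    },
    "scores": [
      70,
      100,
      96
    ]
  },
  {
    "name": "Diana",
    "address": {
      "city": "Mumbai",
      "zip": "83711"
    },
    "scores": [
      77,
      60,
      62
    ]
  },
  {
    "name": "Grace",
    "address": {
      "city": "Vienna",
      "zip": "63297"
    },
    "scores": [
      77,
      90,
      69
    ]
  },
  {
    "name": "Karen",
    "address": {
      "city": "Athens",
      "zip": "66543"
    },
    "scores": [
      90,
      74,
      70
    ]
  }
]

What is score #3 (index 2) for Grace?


Path: records[2].scores[2]
Value: 69

ANSWER: 69


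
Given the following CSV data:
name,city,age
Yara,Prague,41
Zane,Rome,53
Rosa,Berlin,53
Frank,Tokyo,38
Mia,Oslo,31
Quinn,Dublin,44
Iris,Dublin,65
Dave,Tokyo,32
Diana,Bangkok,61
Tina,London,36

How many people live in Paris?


Scanning city column for 'Paris':
Total matches: 0

ANSWER: 0


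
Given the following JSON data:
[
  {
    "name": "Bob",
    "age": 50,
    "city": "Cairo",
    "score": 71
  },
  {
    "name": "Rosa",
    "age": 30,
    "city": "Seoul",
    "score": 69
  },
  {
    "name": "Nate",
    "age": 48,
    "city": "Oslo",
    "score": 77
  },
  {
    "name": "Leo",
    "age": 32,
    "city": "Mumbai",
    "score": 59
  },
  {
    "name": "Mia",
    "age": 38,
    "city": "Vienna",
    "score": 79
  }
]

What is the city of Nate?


Looking up record where name = Nate
Record index: 2
Field 'city' = Oslo

ANSWER: Oslo


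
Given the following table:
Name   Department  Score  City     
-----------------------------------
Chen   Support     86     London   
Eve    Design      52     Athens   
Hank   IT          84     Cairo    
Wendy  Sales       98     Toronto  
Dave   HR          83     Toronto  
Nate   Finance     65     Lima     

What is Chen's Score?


Row 1: Chen
Score = 86

ANSWER: 86


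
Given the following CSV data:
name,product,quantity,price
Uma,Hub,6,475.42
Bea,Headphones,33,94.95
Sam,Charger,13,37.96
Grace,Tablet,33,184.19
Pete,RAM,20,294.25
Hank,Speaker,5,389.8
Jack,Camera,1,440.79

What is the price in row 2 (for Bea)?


Row 2: Bea
Column 'price' = 94.95

ANSWER: 94.95


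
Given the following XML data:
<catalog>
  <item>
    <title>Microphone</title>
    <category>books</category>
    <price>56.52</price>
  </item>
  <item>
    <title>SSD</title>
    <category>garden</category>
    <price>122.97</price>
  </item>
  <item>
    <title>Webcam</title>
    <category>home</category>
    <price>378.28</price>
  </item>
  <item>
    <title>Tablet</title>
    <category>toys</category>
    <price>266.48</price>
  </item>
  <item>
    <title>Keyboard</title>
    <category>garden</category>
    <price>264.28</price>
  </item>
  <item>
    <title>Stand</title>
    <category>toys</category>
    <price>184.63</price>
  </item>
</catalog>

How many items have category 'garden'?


Scanning <item> elements for <category>garden</category>:
  Item 2: SSD -> MATCH
  Item 5: Keyboard -> MATCH
Count: 2

ANSWER: 2


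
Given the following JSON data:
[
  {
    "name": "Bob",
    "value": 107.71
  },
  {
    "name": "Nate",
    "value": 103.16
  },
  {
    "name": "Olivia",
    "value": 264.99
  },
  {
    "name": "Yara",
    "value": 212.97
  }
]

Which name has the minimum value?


Comparing values:
  Bob: 107.71
  Nate: 103.16
  Olivia: 264.99
  Yara: 212.97
Minimum: Nate (103.16)

ANSWER: Nate


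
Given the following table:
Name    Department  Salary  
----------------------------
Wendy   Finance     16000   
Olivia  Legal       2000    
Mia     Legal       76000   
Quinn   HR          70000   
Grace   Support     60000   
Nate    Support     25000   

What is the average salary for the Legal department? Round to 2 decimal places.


Legal department members:
  Olivia: 2000
  Mia: 76000
Sum = 78000
Count = 2
Average = 78000 / 2 = 39000.00

ANSWER: 39000.00


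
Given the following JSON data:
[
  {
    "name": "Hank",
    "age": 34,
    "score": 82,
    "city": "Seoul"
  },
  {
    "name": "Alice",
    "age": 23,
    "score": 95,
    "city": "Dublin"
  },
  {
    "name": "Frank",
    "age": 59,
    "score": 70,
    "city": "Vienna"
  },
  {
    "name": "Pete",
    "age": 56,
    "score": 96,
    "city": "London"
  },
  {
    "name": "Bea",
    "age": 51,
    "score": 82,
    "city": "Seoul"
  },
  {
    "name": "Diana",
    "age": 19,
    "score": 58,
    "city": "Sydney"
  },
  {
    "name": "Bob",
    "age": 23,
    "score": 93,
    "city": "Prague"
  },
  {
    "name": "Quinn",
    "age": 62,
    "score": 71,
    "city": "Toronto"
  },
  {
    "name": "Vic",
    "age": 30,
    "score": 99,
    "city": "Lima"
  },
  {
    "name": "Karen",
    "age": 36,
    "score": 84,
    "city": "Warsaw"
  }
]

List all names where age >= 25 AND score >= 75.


Checking both conditions:
  Hank (age=34, score=82) -> YES
  Alice (age=23, score=95) -> no
  Frank (age=59, score=70) -> no
  Pete (age=56, score=96) -> YES
  Bea (age=51, score=82) -> YES
  Diana (age=19, score=58) -> no
  Bob (age=23, score=93) -> no
  Quinn (age=62, score=71) -> no
  Vic (age=30, score=99) -> YES
  Karen (age=36, score=84) -> YES


ANSWER: Hank, Pete, Bea, Vic, Karen


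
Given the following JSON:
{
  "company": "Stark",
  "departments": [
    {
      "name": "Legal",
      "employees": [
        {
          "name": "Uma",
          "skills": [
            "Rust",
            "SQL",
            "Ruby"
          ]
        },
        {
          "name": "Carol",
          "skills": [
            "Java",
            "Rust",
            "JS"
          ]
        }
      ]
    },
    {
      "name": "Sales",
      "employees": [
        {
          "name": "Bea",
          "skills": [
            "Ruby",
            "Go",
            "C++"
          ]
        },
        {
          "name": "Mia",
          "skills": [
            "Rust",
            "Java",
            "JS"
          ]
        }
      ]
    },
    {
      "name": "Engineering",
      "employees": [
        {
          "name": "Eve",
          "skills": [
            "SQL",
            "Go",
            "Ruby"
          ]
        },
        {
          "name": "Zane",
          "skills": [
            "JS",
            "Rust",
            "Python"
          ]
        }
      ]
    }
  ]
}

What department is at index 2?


Path: departments[2].name
Value: Engineering

ANSWER: Engineering


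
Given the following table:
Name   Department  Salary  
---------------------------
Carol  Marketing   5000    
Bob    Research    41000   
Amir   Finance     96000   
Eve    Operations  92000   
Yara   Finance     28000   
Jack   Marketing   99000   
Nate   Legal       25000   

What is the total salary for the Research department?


Research department members:
  Bob: 41000
Total = 41000 = 41000

ANSWER: 41000


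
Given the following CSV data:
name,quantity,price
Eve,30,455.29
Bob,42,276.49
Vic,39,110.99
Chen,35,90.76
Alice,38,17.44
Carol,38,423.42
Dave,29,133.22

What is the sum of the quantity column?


Values in 'quantity' column:
  Row 1: 30
  Row 2: 42
  Row 3: 39
  Row 4: 35
  Row 5: 38
  Row 6: 38
  Row 7: 29
Sum = 30 + 42 + 39 + 35 + 38 + 38 + 29 = 251

ANSWER: 251


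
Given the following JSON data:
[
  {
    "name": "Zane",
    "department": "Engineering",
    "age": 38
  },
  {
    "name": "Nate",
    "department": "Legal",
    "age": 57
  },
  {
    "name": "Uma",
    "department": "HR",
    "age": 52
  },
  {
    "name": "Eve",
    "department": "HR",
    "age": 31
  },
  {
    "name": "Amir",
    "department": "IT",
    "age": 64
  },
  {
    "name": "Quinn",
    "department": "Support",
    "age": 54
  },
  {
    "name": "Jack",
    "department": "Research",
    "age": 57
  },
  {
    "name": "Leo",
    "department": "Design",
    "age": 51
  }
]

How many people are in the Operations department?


Scanning records for department = Operations
  No matches found
Count: 0

ANSWER: 0


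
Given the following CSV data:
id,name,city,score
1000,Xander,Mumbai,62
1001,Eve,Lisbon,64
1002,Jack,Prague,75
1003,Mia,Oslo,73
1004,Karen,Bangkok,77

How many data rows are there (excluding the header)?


Counting rows (excluding header):
Header: id,name,city,score
Data rows: 5

ANSWER: 5


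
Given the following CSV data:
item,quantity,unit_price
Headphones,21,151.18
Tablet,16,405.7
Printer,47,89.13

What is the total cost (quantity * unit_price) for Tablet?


Row: Tablet
quantity = 16
unit_price = 405.7
total = 16 * 405.7 = 6491.2

ANSWER: 6491.2


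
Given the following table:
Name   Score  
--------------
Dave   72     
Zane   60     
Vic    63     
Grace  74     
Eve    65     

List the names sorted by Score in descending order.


Sorting by Score (descending):
  Grace: 74
  Dave: 72
  Eve: 65
  Vic: 63
  Zane: 60


ANSWER: Grace, Dave, Eve, Vic, Zane


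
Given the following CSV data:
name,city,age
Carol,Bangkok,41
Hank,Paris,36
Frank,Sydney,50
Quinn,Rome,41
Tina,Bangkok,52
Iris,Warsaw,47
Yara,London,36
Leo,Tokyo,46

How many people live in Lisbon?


Scanning city column for 'Lisbon':
Total matches: 0

ANSWER: 0


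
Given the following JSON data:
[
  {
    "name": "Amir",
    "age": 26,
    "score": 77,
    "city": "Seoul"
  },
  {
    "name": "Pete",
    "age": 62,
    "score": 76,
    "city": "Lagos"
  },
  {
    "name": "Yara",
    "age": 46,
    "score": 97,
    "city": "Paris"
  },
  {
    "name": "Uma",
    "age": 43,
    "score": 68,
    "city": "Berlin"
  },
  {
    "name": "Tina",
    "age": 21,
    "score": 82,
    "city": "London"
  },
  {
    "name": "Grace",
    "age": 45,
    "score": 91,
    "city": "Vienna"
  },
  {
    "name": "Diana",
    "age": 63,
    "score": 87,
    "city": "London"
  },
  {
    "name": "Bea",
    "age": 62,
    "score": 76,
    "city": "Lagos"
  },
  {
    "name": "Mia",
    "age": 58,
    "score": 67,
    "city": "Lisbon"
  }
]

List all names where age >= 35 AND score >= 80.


Checking both conditions:
  Amir (age=26, score=77) -> no
  Pete (age=62, score=76) -> no
  Yara (age=46, score=97) -> YES
  Uma (age=43, score=68) -> no
  Tina (age=21, score=82) -> no
  Grace (age=45, score=91) -> YES
  Diana (age=63, score=87) -> YES
  Bea (age=62, score=76) -> no
  Mia (age=58, score=67) -> no


ANSWER: Yara, Grace, Diana


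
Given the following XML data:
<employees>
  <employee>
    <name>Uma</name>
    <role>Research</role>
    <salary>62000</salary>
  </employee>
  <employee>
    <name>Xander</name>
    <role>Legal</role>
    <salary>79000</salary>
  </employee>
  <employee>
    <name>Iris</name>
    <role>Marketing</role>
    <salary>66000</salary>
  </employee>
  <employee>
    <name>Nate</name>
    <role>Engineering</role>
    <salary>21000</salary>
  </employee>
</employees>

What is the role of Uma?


Searching for <employee> with <name>Uma</name>
Found at position 1
<role>Research</role>

ANSWER: Research


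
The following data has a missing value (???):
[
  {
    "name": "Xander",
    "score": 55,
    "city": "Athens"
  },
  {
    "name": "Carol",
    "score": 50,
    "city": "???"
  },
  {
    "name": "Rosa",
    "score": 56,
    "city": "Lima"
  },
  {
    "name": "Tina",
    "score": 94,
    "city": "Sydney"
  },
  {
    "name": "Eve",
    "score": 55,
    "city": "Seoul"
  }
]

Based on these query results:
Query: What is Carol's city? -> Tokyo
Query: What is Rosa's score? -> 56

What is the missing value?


The missing value is Carol's city
From query: Carol's city = Tokyo

ANSWER: Tokyo


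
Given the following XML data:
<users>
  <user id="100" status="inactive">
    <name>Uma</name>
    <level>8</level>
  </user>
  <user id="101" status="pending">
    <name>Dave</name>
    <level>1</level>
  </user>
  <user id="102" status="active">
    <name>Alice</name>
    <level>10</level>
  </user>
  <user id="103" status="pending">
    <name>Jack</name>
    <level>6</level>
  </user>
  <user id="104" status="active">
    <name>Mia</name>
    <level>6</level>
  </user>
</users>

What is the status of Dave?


Finding user with name = Dave
user id="101" status="pending"

ANSWER: pending


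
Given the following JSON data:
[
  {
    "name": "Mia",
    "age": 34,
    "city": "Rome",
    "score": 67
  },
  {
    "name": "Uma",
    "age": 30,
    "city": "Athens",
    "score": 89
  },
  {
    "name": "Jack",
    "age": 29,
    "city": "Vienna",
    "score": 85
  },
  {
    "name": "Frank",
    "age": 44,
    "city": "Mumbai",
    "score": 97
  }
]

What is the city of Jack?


Looking up record where name = Jack
Record index: 2
Field 'city' = Vienna

ANSWER: Vienna


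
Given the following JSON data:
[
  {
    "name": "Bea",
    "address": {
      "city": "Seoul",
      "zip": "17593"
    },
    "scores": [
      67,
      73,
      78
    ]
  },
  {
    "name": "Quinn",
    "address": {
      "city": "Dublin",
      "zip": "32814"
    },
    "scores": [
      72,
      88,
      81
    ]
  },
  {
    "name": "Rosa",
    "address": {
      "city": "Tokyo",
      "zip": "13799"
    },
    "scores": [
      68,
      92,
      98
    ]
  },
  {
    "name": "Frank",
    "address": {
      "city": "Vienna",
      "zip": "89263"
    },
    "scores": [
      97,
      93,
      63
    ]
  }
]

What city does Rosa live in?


Path: records[2].address.city
Value: Tokyo

ANSWER: Tokyo


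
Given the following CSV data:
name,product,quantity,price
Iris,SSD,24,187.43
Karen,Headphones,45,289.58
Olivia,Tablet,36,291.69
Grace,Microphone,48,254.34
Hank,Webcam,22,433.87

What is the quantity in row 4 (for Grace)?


Row 4: Grace
Column 'quantity' = 48

ANSWER: 48


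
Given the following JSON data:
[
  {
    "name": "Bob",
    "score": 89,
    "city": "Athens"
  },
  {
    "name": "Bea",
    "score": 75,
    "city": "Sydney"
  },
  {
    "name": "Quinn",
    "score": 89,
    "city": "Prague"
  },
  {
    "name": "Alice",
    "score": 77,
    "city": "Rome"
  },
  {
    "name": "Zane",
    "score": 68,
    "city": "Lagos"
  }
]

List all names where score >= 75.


Filtering records where score >= 75:
  Bob (score=89) -> YES
  Bea (score=75) -> YES
  Quinn (score=89) -> YES
  Alice (score=77) -> YES
  Zane (score=68) -> no


ANSWER: Bob, Bea, Quinn, Alice


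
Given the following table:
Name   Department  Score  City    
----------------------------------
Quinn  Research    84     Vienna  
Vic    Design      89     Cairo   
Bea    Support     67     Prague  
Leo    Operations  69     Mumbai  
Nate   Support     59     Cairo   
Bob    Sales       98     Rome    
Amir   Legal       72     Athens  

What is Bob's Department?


Row 6: Bob
Department = Sales

ANSWER: Sales


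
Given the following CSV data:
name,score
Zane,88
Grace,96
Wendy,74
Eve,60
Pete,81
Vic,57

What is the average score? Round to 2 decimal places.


Scores: 88, 96, 74, 60, 81, 57
Sum = 456
Count = 6
Average = 456 / 6 = 76.00

ANSWER: 76.00


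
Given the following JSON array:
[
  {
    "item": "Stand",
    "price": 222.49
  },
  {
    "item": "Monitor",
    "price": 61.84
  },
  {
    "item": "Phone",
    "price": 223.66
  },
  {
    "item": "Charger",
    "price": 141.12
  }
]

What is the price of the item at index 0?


Array index 0 -> Stand
price = 222.49

ANSWER: 222.49


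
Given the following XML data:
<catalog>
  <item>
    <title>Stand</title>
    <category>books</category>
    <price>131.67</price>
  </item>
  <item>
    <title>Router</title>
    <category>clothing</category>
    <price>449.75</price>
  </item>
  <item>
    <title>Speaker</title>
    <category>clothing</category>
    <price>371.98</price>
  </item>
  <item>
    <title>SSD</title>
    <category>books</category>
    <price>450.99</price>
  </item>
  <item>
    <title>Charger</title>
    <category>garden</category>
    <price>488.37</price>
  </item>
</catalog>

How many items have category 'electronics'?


Scanning <item> elements for <category>electronics</category>:
Count: 0

ANSWER: 0


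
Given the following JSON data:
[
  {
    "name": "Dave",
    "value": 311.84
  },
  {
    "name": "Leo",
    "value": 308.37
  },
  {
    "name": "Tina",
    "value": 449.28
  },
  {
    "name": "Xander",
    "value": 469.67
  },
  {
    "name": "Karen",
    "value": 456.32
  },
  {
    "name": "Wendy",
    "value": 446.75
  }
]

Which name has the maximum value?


Comparing values:
  Dave: 311.84
  Leo: 308.37
  Tina: 449.28
  Xander: 469.67
  Karen: 456.32
  Wendy: 446.75
Maximum: Xander (469.67)

ANSWER: Xander


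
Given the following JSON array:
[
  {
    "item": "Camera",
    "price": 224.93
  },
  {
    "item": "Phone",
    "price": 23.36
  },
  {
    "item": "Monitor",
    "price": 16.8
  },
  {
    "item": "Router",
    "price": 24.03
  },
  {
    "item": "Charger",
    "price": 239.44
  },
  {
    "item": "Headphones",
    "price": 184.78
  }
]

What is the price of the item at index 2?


Array index 2 -> Monitor
price = 16.8

ANSWER: 16.8


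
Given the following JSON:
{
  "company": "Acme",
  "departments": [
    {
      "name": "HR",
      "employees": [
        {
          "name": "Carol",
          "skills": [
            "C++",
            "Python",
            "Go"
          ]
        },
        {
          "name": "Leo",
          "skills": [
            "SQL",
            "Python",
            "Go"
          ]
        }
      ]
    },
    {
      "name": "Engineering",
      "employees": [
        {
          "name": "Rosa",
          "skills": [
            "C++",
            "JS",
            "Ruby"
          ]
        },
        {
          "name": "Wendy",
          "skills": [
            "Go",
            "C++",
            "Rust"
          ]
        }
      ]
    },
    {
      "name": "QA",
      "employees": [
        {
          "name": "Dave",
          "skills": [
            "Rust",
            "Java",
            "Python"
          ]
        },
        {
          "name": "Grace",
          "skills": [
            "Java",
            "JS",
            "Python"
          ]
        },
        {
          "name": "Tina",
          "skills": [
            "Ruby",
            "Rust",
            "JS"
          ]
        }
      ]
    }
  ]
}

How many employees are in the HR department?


Path: departments[0].employees
Count: 2

ANSWER: 2


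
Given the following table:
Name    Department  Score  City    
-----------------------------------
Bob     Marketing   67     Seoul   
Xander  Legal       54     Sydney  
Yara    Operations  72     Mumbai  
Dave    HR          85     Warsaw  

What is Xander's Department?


Row 2: Xander
Department = Legal

ANSWER: Legal


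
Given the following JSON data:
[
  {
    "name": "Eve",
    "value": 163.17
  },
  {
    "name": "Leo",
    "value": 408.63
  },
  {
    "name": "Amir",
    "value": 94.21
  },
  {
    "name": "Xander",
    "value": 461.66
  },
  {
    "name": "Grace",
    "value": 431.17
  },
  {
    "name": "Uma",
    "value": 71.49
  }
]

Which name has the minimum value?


Comparing values:
  Eve: 163.17
  Leo: 408.63
  Amir: 94.21
  Xander: 461.66
  Grace: 431.17
  Uma: 71.49
Minimum: Uma (71.49)

ANSWER: Uma


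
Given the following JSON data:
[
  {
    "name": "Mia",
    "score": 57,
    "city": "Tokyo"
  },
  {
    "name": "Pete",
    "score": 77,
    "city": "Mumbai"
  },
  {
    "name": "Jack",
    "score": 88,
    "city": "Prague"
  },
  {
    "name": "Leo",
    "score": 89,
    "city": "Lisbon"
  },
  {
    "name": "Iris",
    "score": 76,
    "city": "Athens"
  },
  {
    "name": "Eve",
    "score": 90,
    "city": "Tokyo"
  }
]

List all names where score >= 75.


Filtering records where score >= 75:
  Mia (score=57) -> no
  Pete (score=77) -> YES
  Jack (score=88) -> YES
  Leo (score=89) -> YES
  Iris (score=76) -> YES
  Eve (score=90) -> YES


ANSWER: Pete, Jack, Leo, Iris, Eve


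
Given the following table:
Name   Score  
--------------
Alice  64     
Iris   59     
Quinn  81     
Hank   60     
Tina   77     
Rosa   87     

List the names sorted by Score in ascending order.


Sorting by Score (ascending):
  Iris: 59
  Hank: 60
  Alice: 64
  Tina: 77
  Quinn: 81
  Rosa: 87


ANSWER: Iris, Hank, Alice, Tina, Quinn, Rosa


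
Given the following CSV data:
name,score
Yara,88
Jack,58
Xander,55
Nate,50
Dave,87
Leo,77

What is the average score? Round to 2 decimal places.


Scores: 88, 58, 55, 50, 87, 77
Sum = 415
Count = 6
Average = 415 / 6 = 69.17

ANSWER: 69.17


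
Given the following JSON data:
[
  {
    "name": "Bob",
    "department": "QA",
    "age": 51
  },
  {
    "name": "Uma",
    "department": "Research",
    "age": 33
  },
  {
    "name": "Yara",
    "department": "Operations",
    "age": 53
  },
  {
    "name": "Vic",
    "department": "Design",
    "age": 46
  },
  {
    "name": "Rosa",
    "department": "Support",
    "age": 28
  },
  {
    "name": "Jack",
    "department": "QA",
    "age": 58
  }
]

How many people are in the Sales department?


Scanning records for department = Sales
  No matches found
Count: 0

ANSWER: 0


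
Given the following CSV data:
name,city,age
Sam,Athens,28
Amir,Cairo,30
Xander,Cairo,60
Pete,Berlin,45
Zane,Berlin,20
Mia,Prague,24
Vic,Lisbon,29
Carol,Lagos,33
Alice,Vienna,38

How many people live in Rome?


Scanning city column for 'Rome':
Total matches: 0

ANSWER: 0


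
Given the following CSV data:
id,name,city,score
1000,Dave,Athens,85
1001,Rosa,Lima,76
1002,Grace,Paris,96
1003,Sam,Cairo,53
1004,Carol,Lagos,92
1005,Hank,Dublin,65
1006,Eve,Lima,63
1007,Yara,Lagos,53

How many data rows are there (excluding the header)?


Counting rows (excluding header):
Header: id,name,city,score
Data rows: 8

ANSWER: 8


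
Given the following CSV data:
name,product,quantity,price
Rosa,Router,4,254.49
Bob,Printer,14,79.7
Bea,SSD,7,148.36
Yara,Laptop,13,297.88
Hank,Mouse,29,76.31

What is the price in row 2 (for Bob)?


Row 2: Bob
Column 'price' = 79.7

ANSWER: 79.7


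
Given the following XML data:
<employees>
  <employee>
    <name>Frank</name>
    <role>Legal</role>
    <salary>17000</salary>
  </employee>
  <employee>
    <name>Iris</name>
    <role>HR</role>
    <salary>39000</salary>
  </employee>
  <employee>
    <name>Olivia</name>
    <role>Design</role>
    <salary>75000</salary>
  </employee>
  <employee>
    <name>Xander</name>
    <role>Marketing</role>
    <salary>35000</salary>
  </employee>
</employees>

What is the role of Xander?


Searching for <employee> with <name>Xander</name>
Found at position 4
<role>Marketing</role>

ANSWER: Marketing


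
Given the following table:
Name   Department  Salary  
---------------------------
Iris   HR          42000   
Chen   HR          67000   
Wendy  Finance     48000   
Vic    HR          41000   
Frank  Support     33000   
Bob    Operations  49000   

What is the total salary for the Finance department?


Finance department members:
  Wendy: 48000
Total = 48000 = 48000

ANSWER: 48000


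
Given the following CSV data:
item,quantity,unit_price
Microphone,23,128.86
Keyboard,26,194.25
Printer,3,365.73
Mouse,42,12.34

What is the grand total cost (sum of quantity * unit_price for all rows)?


Computing row totals:
  Microphone: 23 * 128.86 = 2963.78
  Keyboard: 26 * 194.25 = 5050.5
  Printer: 3 * 365.73 = 1097.19
  Mouse: 42 * 12.34 = 518.28
Grand total = 2963.78 + 5050.5 + 1097.19 + 518.28 = 9629.75

ANSWER: 9629.75


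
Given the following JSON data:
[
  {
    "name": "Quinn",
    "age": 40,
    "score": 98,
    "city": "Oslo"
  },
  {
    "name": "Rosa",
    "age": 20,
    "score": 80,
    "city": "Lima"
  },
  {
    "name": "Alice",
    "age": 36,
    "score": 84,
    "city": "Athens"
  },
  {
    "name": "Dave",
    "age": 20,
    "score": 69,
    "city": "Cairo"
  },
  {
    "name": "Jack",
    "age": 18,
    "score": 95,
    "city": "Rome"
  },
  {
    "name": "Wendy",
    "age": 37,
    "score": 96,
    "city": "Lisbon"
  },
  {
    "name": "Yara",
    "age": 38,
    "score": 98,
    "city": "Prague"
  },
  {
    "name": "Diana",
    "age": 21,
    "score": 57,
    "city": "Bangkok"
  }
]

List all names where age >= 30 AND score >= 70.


Checking both conditions:
  Quinn (age=40, score=98) -> YES
  Rosa (age=20, score=80) -> no
  Alice (age=36, score=84) -> YES
  Dave (age=20, score=69) -> no
  Jack (age=18, score=95) -> no
  Wendy (age=37, score=96) -> YES
  Yara (age=38, score=98) -> YES
  Diana (age=21, score=57) -> no


ANSWER: Quinn, Alice, Wendy, Yara


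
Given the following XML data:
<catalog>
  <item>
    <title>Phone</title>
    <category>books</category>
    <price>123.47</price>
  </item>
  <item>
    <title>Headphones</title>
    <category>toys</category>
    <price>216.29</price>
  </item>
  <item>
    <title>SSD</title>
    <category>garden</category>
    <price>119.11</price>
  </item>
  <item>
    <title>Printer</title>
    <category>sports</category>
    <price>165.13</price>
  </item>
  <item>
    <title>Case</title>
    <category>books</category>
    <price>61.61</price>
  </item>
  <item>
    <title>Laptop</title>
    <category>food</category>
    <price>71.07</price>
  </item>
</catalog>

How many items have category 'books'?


Scanning <item> elements for <category>books</category>:
  Item 1: Phone -> MATCH
  Item 5: Case -> MATCH
Count: 2

ANSWER: 2


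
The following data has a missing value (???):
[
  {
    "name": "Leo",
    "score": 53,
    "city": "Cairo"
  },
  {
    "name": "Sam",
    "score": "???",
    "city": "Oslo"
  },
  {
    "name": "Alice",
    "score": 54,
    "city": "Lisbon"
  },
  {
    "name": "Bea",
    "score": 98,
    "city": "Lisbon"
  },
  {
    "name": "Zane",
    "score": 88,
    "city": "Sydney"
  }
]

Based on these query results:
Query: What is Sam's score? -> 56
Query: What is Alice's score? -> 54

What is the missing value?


The missing value is Sam's score
From query: Sam's score = 56

ANSWER: 56


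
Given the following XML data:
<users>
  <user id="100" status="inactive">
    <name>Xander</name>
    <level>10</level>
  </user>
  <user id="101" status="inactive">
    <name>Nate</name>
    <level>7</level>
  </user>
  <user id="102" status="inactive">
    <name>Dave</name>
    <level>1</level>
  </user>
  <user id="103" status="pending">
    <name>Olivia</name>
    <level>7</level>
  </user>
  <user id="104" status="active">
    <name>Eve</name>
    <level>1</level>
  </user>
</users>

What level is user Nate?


Finding user: Nate
<level>7</level>

ANSWER: 7


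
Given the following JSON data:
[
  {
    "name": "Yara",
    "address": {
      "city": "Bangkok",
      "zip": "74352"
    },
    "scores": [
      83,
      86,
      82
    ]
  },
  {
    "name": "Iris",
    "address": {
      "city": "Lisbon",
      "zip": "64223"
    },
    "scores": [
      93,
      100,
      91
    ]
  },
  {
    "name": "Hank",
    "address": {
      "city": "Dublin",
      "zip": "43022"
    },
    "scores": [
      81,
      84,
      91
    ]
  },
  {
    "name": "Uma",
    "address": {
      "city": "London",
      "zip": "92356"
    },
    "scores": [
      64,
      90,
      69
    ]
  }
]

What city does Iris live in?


Path: records[1].address.city
Value: Lisbon

ANSWER: Lisbon
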